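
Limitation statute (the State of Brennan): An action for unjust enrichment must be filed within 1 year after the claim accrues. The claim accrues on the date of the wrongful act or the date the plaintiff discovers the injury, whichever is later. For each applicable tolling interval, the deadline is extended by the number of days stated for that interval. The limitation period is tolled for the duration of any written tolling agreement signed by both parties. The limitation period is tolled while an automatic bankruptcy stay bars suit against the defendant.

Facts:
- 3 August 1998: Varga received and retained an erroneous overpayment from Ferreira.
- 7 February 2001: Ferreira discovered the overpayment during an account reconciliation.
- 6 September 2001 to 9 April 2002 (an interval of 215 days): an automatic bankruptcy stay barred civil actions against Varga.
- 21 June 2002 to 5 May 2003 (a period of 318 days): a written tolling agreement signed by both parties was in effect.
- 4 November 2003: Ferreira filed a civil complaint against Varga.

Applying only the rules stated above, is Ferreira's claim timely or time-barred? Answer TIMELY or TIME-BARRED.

Because discovery on 7 February 2001 post-dates the 3 August 1998 act, accrual under the later-of rule falls on 7 February 2001.
The untolled deadline — 1 year after 7 February 2001 — is 7 February 2002.
The automatic bankruptcy stay from 6 September 2001 to 9 April 2002 tolled the period for 215 days, extending the deadline to 10 September 2002.
Because the written tolling agreement ran from 21 June 2002 to 5 May 2003, the deadline is extended by 318 days to 25 July 2003.
Ferreira filed on 4 November 2003, after the 25 July 2003 deadline, so the action is time-barred.

TIME-BARRED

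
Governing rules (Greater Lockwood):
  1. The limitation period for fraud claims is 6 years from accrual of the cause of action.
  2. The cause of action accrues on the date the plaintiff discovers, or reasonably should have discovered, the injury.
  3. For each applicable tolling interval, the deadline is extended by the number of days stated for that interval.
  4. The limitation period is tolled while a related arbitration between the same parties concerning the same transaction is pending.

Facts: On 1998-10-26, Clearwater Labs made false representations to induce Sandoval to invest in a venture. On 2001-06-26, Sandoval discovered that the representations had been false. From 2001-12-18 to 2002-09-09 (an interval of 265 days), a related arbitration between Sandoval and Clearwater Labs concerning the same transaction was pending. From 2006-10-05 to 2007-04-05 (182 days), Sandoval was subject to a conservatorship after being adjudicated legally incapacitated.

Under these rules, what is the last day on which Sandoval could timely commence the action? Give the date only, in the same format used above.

Accrual is tied to discovery, so the period began on 2001-06-26 rather than on 1998-10-26 when the act occurred.
Adding the 6 years base period to 2001-06-26 gives a deadline of 2007-06-26, before any tolling.
The period was tolled for 265 days by the pending related arbitration (2001-12-18 to 2002-09-09), pushing the deadline to 2008-03-17.
The plaintiff's legal incapacity from 2006-10-05 to 2007-04-05 does not toll the period, because no stated rule makes the plaintiff's incapacity a tolling event.

2008-03-17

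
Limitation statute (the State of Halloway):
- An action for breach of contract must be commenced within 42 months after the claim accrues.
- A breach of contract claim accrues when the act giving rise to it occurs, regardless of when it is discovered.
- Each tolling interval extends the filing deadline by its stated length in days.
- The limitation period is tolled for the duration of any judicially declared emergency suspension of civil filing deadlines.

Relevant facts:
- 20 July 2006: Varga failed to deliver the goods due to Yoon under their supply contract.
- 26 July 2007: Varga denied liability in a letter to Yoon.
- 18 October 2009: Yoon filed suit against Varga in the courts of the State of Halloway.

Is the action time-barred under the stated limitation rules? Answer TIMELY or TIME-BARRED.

TIMELY

The limitation period began to run on 20 July 2006.
Adding the 42 months base period to 20 July 2006 gives a deadline of 20 January 2010, before any tolling.
The other events in the timeline have no effect on the limitation period under the stated rules.
The 18 October 2009 filing precedes the 20 January 2010 deadline; the claim is timely.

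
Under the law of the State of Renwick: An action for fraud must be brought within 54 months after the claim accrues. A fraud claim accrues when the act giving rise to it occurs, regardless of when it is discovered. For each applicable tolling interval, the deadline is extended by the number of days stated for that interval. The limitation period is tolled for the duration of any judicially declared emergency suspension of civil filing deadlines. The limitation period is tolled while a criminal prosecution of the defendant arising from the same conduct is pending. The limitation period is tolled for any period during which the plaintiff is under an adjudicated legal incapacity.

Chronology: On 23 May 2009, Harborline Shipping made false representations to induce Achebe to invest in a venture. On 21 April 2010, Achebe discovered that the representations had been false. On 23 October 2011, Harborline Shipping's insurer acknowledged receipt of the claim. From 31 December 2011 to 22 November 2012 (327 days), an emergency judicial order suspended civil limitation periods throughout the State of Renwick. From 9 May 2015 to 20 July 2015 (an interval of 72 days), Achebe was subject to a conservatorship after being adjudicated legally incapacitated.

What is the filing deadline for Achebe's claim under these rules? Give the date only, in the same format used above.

16 October 2014

Because the rule ties accrual to occurrence, the claim accrued on 23 May 2009, not on the 21 April 2010 discovery date.
Adding the 54 months base period to 23 May 2009 gives a deadline of 23 November 2013, before any tolling.
The emergency suspension of filing deadlines from 31 December 2011 to 22 November 2012 tolled the period for 327 days, extending the deadline to 16 October 2014.
The plaintiff's legal incapacity from 9 May 2015 to 20 July 2015 began after the period had already run on 16 October 2014, so it has no tolling effect.
None of the other events listed affects the running of the period under the stated rules.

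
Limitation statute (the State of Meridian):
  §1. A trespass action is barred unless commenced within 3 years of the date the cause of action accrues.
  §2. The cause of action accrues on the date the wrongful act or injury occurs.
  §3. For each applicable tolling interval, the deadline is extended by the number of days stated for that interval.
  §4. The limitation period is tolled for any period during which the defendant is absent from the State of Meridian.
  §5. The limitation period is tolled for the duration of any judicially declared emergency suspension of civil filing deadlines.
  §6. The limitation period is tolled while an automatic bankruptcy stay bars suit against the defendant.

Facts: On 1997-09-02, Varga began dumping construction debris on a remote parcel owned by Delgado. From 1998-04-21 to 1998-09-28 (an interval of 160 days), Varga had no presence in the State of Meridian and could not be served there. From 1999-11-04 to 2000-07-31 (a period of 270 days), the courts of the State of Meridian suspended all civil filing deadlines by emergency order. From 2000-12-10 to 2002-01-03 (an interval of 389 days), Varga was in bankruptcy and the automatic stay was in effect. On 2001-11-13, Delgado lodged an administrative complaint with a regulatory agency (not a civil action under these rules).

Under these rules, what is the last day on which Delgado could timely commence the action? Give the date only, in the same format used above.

2002-11-30

The claim accrued on 1997-09-02, when the wrongful act occurred.
3 years from 1997-09-02 is 2000-09-02.
The defendant's absence from the jurisdiction from 1998-04-21 to 1998-09-28 tolled the period for 160 days, extending the deadline to 2001-02-09.
The period was tolled for 270 days by the emergency suspension of filing deadlines (1999-11-04 to 2000-07-31), pushing the deadline to 2001-11-06.
Because the automatic bankruptcy stay ran from 2000-12-10 to 2002-01-03, the deadline is extended by 389 days to 2002-11-30.
None of the other events listed affects the running of the period under the stated rules.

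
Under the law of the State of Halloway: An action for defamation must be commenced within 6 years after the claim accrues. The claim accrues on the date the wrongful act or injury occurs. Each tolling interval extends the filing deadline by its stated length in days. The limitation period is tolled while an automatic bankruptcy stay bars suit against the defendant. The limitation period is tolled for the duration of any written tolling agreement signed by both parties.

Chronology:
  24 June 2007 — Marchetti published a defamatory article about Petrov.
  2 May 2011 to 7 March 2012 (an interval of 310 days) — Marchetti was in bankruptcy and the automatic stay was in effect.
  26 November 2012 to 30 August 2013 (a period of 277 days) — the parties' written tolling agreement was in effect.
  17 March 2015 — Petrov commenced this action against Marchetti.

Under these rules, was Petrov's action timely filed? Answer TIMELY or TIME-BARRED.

The claim accrued on 24 June 2007, the date of the act.
Adding the 6 years base period to 24 June 2007 gives a deadline of 24 June 2013, before any tolling.
The automatic bankruptcy stay from 2 May 2011 to 7 March 2012 tolled the period for 310 days, extending the deadline to 30 April 2014.
Because the written tolling agreement ran from 26 November 2012 to 30 August 2013, the deadline is extended by 277 days to 1 February 2015.
Filing on 17 March 2015 missed the 1 February 2015 deadline — the action is time-barred.

TIME-BARRED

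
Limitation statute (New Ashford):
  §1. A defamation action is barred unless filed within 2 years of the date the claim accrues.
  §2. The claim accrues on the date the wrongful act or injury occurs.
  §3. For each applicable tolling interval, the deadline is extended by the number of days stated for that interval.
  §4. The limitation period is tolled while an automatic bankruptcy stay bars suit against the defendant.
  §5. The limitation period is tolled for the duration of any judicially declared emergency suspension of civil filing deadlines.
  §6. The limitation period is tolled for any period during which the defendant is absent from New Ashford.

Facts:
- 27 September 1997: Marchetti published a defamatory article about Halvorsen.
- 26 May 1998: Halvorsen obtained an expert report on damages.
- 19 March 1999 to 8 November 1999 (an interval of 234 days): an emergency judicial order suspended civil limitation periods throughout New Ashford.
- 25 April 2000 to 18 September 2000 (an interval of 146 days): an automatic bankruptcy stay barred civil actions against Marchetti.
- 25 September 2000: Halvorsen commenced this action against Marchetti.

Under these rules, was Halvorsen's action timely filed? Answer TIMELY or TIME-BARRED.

TIMELY

The claim accrued on 27 September 1997, when the wrongful act occurred.
2 years from 27 September 1997 is 27 September 1999.
The emergency suspension of filing deadlines from 19 March 1999 to 8 November 1999 tolled the period for 234 days, extending the deadline to 18 May 2000.
Because the automatic bankruptcy stay ran from 25 April 2000 to 18 September 2000, the deadline is extended by 146 days to 11 October 2000.
None of the other events listed affects the running of the period under the stated rules.
Halvorsen filed on 25 September 2000, before the 11 October 2000 deadline, so the action is timely.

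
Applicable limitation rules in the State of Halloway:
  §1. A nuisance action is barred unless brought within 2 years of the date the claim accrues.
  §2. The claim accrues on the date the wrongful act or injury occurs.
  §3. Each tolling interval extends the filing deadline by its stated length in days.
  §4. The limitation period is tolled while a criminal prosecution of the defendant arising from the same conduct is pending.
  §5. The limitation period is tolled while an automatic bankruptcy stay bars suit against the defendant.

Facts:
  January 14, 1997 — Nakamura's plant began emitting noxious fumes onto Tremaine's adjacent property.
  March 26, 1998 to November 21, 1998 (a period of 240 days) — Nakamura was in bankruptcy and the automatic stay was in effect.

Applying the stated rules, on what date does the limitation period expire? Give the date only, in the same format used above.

The limitation period began to run on January 14, 1997.
2 years from January 14, 1997 is January 14, 1999.
The period was tolled for 240 days by the automatic bankruptcy stay (March 26, 1998 to November 21, 1998), pushing the deadline to September 11, 1999.

September 11, 1999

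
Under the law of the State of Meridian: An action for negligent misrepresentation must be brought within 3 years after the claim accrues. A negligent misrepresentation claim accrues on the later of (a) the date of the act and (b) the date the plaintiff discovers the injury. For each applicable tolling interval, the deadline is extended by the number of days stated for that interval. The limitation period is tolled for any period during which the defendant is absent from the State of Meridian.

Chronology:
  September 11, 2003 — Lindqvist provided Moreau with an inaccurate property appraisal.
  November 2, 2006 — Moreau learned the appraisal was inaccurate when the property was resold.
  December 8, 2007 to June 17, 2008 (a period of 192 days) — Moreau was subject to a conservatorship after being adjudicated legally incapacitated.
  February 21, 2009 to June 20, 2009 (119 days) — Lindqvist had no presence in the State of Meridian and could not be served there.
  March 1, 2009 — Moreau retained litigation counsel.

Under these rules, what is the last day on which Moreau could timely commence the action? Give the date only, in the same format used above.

Taking the later of the act (September 11, 2003) and discovery (November 2, 2006), the claim accrued on November 2, 2006.
The untolled deadline — 3 years after November 2, 2006 — is November 2, 2009.
The period was tolled for 119 days by the defendant's absence from the jurisdiction (February 21, 2009 to June 20, 2009), pushing the deadline to March 1, 2010.
Although the plaintiff's incapacity ran from December 8, 2007 to June 17, 2008, the stated rules do not make that a tolling event, so it is disregarded.
The other events in the timeline have no effect on the limitation period under the stated rules.

March 1, 2010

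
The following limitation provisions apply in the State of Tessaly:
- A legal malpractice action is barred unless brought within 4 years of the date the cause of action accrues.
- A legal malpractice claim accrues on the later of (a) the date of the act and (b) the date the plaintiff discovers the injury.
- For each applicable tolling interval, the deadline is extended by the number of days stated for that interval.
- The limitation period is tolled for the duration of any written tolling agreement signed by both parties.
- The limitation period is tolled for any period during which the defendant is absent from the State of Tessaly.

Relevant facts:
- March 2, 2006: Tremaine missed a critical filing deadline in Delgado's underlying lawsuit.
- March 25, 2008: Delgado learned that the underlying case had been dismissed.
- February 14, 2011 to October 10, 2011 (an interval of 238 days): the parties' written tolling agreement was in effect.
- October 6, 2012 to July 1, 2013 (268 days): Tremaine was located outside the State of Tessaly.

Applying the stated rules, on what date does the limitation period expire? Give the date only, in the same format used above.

Because discovery on March 25, 2008 post-dates the March 2, 2006 act, accrual under the later-of rule falls on March 25, 2008.
The untolled deadline — 4 years after March 25, 2008 — is March 25, 2012.
Because the written tolling agreement ran from February 14, 2011 to October 10, 2011, the deadline is extended by 238 days to November 18, 2012.
The period was tolled for 268 days by the defendant's absence from the jurisdiction (October 6, 2012 to July 1, 2013), pushing the deadline to August 13, 2013.

August 13, 2013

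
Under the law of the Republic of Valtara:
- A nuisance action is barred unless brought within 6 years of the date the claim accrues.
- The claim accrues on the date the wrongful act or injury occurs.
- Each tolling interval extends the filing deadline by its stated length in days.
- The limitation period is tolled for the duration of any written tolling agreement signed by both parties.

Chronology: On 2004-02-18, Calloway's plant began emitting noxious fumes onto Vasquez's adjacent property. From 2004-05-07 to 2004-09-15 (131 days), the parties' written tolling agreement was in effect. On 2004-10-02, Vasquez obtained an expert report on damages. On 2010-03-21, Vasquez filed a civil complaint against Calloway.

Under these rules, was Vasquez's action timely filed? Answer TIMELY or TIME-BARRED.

TIMELY

The limitation period began to run on 2004-02-18.
6 years from 2004-02-18 is 2010-02-18.
The period was tolled for 131 days by the written tolling agreement (2004-05-07 to 2004-09-15), pushing the deadline to 2010-06-29.
The other events in the timeline have no effect on the limitation period under the stated rules.
Vasquez filed on 2010-03-21, before the 2010-06-29 deadline, so the action is timely.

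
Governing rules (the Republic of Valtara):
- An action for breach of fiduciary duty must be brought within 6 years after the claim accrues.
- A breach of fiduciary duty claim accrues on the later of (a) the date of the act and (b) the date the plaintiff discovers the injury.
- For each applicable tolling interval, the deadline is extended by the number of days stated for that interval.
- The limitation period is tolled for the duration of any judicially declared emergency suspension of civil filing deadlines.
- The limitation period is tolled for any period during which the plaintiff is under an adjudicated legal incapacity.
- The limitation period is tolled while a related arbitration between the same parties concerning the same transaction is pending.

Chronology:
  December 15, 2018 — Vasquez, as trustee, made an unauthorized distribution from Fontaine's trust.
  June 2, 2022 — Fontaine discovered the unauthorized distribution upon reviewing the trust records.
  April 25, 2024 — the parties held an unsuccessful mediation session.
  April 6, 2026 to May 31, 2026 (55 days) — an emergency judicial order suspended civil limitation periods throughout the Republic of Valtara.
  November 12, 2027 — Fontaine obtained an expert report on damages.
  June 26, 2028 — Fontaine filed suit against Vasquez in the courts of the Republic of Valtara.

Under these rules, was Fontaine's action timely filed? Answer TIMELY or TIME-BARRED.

The claim accrued on June 2, 2022 — the later of the December 15, 2018 act and the June 2, 2022 discovery.
Adding the 6 years base period to June 2, 2022 gives a deadline of June 2, 2028, before any tolling.
Because the emergency suspension of filing deadlines ran from April 6, 2026 to May 31, 2026, the deadline is extended by 55 days to July 27, 2028.
None of the other events listed affects the running of the period under the stated rules.
The June 26, 2028 filing precedes the July 27, 2028 deadline; the claim is timely.

TIMELY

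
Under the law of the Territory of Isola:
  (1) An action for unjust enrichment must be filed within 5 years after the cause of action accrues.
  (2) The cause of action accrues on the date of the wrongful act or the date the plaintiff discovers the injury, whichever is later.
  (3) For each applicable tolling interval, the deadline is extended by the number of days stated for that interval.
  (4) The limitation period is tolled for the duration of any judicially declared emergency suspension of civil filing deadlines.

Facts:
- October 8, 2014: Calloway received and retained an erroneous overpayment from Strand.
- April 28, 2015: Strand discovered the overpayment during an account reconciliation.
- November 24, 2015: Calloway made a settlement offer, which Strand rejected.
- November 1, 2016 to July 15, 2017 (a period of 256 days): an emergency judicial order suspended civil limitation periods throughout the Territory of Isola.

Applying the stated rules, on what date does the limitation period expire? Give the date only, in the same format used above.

January 9, 2021

The claim accrued on April 28, 2015 — the later of the October 8, 2014 act and the April 28, 2015 discovery.
The untolled deadline — 5 years after April 28, 2015 — is April 28, 2020.
The emergency suspension of filing deadlines from November 1, 2016 to July 15, 2017 tolled the period for 256 days, extending the deadline to January 9, 2021.
The other events in the timeline have no effect on the limitation period under the stated rules.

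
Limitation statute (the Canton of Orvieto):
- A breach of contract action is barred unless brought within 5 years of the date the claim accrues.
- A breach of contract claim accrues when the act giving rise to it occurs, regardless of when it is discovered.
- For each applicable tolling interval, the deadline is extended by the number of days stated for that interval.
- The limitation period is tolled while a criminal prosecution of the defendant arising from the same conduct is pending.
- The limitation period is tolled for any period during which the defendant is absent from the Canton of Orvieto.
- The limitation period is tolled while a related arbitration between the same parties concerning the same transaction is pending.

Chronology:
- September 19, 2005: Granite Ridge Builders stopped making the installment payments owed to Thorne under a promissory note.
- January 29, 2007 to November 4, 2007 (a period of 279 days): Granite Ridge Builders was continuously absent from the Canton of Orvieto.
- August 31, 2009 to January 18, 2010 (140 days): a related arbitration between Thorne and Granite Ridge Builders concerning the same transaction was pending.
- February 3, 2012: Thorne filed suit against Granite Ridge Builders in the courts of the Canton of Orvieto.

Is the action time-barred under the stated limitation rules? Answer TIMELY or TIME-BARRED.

The claim accrued on September 19, 2005, the date of the act.
5 years from September 19, 2005 is September 19, 2010.
The period was tolled for 279 days by the defendant's absence from the jurisdiction (January 29, 2007 to November 4, 2007), pushing the deadline to June 25, 2011.
Because the pending related arbitration ran from August 31, 2009 to January 18, 2010, the deadline is extended by 140 days to November 12, 2011.
The February 3, 2012 filing falls after the November 12, 2011 deadline; the claim is time-barred.

TIME-BARRED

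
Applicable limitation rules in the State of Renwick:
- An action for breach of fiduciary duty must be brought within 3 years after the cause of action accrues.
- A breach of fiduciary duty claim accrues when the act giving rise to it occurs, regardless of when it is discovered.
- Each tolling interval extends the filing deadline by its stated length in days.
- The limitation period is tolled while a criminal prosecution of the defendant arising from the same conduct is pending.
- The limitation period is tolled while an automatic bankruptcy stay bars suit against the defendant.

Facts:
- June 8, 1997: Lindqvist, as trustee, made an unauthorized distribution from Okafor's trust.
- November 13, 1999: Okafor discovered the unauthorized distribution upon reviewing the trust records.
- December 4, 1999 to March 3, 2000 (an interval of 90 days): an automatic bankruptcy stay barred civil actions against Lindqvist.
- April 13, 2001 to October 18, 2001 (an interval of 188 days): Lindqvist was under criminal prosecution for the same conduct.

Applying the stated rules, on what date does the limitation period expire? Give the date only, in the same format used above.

The claim accrued on June 8, 1997, when the wrongful act occurred; under the stated occurrence rule the November 13, 1999 discovery does not delay accrual.
The untolled deadline — 3 years after June 8, 1997 — is June 8, 2000.
The period was tolled for 90 days by the automatic bankruptcy stay (December 4, 1999 to March 3, 2000), pushing the deadline to September 6, 2000.
The pending criminal prosecution starting April 13, 2001 came too late — the period had run on September 6, 2000 — and so does not extend the deadline.

September 6, 2000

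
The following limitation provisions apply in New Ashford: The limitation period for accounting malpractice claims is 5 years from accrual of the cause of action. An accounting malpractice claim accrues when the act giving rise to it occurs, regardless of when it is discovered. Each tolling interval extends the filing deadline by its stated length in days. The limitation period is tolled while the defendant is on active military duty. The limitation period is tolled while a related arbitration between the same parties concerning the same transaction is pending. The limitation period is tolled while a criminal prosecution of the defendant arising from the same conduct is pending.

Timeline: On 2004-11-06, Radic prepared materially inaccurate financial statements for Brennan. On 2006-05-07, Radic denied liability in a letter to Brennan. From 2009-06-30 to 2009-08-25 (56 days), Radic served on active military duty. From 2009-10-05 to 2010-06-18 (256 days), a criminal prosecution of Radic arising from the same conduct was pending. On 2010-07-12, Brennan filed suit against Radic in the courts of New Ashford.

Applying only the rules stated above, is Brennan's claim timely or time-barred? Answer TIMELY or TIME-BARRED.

The cause of action accrued on 2004-11-06, the date of the act.
5 years from 2004-11-06 is 2009-11-06.
Because the defendant's active military service ran from 2009-06-30 to 2009-08-25, the deadline is extended by 56 days to 2010-01-01.
Because the pending criminal prosecution ran from 2009-10-05 to 2010-06-18, the deadline is extended by 256 days to 2010-09-14.
The other events in the timeline have no effect on the limitation period under the stated rules.
Brennan filed on 2010-07-12, before the 2010-09-14 deadline, so the action is timely.

TIMELY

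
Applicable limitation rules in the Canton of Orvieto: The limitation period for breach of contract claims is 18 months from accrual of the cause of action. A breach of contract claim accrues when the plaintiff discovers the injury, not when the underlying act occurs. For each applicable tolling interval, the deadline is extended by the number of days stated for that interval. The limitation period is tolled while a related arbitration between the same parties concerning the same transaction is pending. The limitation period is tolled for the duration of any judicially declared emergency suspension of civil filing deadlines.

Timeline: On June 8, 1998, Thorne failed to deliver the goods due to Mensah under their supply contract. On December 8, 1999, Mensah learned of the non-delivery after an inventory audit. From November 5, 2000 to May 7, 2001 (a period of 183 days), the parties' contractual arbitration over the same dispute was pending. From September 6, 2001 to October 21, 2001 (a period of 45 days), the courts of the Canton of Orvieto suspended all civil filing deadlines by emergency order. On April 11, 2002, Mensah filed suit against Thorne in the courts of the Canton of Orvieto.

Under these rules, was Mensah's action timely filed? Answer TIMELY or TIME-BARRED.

TIME-BARRED

Accrual is tied to discovery, so the period began on December 8, 1999 rather than on June 8, 1998 when the act occurred.
18 months from December 8, 1999 is June 8, 2001.
Because the pending related arbitration ran from November 5, 2000 to May 7, 2001, the deadline is extended by 183 days to December 8, 2001.
Because the emergency suspension of filing deadlines ran from September 6, 2001 to October 21, 2001, the deadline is extended by 45 days to January 22, 2002.
The April 11, 2002 filing falls after the January 22, 2002 deadline; the claim is time-barred.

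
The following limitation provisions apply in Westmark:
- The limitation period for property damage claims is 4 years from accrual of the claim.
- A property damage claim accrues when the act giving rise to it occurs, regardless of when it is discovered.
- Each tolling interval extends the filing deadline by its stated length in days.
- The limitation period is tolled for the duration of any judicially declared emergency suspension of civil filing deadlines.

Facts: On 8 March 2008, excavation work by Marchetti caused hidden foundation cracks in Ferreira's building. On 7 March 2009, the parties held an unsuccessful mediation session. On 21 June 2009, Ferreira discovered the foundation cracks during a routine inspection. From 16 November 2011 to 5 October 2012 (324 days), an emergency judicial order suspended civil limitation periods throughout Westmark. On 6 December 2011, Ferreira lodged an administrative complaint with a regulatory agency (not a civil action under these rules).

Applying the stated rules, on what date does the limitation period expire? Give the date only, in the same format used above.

Accrual is governed by the date of the act, so the period began to run on 8 March 2008; the later discovery on 21 June 2009 is irrelevant under the stated rule.
The untolled deadline — 4 years after 8 March 2008 — is 8 March 2012.
The period was tolled for 324 days by the emergency suspension of filing deadlines (16 November 2011 to 5 October 2012), pushing the deadline to 26 January 2013.
The other events in the timeline have no effect on the limitation period under the stated rules.

26 January 2013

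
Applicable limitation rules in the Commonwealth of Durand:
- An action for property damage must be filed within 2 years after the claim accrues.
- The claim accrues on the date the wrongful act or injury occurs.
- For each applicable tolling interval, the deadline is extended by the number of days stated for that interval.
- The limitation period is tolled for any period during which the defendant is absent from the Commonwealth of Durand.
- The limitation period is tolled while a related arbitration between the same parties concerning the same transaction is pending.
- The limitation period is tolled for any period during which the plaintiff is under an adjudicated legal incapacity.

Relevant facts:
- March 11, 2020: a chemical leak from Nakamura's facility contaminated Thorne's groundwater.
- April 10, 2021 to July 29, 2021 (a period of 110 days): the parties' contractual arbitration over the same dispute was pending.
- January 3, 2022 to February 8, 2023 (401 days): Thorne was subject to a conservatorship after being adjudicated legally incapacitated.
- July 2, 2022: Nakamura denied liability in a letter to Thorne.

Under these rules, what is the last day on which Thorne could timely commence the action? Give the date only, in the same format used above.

The claim accrued on March 11, 2020, the date of the act.
2 years from March 11, 2020 is March 11, 2022.
Because the pending related arbitration ran from April 10, 2021 to July 29, 2021, the deadline is extended by 110 days to June 29, 2022.
The plaintiff's legal incapacity from January 3, 2022 to February 8, 2023 tolled the period for 401 days, extending the deadline to August 4, 2023.
Nothing else in the chronology tolls or restarts the period.

August 4, 2023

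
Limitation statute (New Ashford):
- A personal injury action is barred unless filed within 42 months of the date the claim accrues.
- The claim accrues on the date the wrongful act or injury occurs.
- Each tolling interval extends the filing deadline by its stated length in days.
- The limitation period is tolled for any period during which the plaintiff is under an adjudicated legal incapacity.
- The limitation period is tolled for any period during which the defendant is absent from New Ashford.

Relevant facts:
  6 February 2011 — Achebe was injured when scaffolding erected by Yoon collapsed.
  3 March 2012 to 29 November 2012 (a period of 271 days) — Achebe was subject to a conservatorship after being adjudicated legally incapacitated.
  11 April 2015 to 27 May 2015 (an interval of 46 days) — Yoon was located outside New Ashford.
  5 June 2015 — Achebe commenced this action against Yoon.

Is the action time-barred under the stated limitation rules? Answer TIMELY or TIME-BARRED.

TIMELY

The claim accrued on 6 February 2011, the date of the act.
Adding the 42 months base period to 6 February 2011 gives a deadline of 6 August 2014, before any tolling.
The period was tolled for 271 days by the plaintiff's legal incapacity (3 March 2012 to 29 November 2012), pushing the deadline to 4 May 2015.
The period was tolled for 46 days by the defendant's absence from the jurisdiction (11 April 2015 to 27 May 2015), pushing the deadline to 19 June 2015.
Achebe filed on 5 June 2015, before the 19 June 2015 deadline, so the action is timely.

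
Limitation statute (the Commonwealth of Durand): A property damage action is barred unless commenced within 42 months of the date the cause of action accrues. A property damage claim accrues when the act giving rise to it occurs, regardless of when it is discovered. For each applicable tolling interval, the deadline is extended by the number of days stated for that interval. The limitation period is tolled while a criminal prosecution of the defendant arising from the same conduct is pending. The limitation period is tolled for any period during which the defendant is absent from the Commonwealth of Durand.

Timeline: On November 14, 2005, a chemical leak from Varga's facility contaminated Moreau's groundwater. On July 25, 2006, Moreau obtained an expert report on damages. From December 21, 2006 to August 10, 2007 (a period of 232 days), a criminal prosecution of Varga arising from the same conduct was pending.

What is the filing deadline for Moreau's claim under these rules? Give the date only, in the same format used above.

January 1, 2010

The cause of action accrued on November 14, 2005, the date of the act.
The untolled deadline — 42 months after November 14, 2005 — is May 14, 2009.
The period was tolled for 232 days by the pending criminal prosecution (December 21, 2006 to August 10, 2007), pushing the deadline to January 1, 2010.
None of the other events listed affects the running of the period under the stated rules.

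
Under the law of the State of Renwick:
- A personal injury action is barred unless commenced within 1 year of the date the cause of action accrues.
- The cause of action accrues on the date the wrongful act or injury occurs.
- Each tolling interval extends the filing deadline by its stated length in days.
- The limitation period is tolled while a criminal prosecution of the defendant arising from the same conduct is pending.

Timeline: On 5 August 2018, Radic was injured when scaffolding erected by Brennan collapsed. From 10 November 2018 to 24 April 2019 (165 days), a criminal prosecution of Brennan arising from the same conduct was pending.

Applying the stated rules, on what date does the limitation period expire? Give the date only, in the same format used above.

17 January 2020

The cause of action accrued on 5 August 2018, the date of the act.
The untolled deadline — 1 year after 5 August 2018 — is 5 August 2019.
The period was tolled for 165 days by the pending criminal prosecution (10 November 2018 to 24 April 2019), pushing the deadline to 17 January 2020.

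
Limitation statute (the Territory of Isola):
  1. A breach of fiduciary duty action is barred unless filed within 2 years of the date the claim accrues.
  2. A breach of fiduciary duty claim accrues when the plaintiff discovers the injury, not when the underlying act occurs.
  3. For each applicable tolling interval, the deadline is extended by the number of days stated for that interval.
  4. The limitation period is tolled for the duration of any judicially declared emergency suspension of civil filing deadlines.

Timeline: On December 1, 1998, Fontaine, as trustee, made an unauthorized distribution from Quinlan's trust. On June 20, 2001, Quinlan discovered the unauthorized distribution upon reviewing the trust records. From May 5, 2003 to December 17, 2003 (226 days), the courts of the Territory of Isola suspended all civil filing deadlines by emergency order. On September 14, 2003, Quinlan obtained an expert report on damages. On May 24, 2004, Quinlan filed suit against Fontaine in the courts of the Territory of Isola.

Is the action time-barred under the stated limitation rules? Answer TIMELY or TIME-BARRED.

Accrual is tied to discovery, so the period began on June 20, 2001 rather than on December 1, 1998 when the act occurred.
2 years from June 20, 2001 is June 20, 2003.
Because the emergency suspension of filing deadlines ran from May 5, 2003 to December 17, 2003, the deadline is extended by 226 days to February 1, 2004.
Nothing else in the chronology tolls or restarts the period.
Filing on May 24, 2004 missed the February 1, 2004 deadline — the action is time-barred.

TIME-BARRED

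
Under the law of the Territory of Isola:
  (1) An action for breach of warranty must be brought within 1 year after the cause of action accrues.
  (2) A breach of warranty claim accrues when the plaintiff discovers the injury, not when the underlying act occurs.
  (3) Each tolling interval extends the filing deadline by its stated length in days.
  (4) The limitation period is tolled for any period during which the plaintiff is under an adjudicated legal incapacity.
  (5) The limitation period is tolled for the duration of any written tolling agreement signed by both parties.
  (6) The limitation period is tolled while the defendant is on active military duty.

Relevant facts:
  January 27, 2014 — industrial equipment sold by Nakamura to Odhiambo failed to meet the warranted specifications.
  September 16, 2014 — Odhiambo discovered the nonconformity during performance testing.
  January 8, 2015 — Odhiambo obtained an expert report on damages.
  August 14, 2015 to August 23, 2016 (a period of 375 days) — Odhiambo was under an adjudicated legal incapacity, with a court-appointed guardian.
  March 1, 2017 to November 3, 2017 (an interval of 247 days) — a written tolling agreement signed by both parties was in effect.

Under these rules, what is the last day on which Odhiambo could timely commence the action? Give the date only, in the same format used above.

September 25, 2016

Under the discovery rule, the claim accrued on September 16, 2014, when Odhiambo discovered the injury — not on the January 27, 2014 date of the underlying act.
Adding the 1 year base period to September 16, 2014 gives a deadline of September 16, 2015, before any tolling.
The plaintiff's legal incapacity from August 14, 2015 to August 23, 2016 tolled the period for 375 days, extending the deadline to September 25, 2016.
By the time the written tolling agreement began on March 1, 2017, the limitation period had already expired on September 25, 2016; that interval cannot revive it.
Nothing else in the chronology tolls or restarts the period.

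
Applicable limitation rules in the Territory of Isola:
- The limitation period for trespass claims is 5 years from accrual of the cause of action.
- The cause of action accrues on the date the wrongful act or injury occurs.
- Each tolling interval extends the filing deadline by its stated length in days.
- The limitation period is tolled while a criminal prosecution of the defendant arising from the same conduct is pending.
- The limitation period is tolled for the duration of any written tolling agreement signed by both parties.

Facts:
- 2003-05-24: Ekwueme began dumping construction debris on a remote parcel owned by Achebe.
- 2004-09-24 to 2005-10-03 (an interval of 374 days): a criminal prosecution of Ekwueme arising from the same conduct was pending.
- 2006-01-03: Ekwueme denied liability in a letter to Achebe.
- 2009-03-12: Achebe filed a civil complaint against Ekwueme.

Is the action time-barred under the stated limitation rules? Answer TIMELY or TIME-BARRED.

TIMELY

The cause of action accrued on 2003-05-24, the date of the act.
Adding the 5 years base period to 2003-05-24 gives a deadline of 2008-05-24, before any tolling.
The pending criminal prosecution from 2004-09-24 to 2005-10-03 tolled the period for 374 days, extending the deadline to 2009-06-02.
Nothing else in the chronology tolls or restarts the period.
Filing on 2009-03-12 beat the 2009-06-02 deadline — the action is timely.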